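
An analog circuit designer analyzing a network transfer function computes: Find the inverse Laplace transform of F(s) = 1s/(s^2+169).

Standard pair: s/(s^2+w^2) <-> cos(wt)*u(t)
With k=1, w=13: f(t) = cos(13t)*u(t)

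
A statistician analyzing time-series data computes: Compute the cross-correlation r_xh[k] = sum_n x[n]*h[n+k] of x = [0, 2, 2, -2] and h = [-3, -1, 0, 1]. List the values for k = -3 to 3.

Both sequences indexed from 0 and zero outside their support.
Lags with overlap: k = -3 to 3.
  r_xh[-3] = x[3]*h[0] = 6
  r_xh[-2] = x[2]*h[0] + x[3]*h[1] = -4
  r_xh[-1] = x[1]*h[0] + x[2]*h[1] + x[3]*h[2] = -8
  r_xh[0] = x[0]*h[0] + x[1]*h[1] + x[2]*h[2] + x[3]*h[3] = -4
  r_xh[1] = x[0]*h[1] + x[1]*h[2] + x[2]*h[3] = 2
  r_xh[2] = x[0]*h[2] + x[1]*h[3] = 2
  r_xh[3] = x[0]*h[3] = 0
r_xh = [6, -4, -8, -4, 2, 2, 0] (for k = -3, ..., 3)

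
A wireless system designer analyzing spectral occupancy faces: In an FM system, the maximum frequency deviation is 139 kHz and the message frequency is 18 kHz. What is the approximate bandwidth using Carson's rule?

Carson's rule: BW = 2*(delta_f + f_m)
= 2*(139 + 18) kHz = 314 kHz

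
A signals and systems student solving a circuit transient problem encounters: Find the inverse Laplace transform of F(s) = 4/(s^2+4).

Standard pair: w/(s^2+w^2) <-> sin(wt)*u(t)
Recognize w^2 = 4, so w = 2; numerator 4 = 2*2.
f(t) = 2*sin(2t)*u(t)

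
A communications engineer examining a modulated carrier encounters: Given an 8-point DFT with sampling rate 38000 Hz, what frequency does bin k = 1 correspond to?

The frequency of DFT bin k is: f_k = k * f_s / N
f_1 = 1 * 38000 / 8 = 4750 Hz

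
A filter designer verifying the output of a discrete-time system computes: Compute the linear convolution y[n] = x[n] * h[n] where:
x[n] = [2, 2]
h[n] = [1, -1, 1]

y[n] = sum_k x[k]*h[n-k]. Output length = len(x) + len(h) - 1 = 2 + 3 - 1 = 4.
y[0] = 2*1 = 2
y[1] = 2*1 + 2*-1 = 0
y[2] = 2*-1 + 2*1 = 0
y[3] = 2*1 = 2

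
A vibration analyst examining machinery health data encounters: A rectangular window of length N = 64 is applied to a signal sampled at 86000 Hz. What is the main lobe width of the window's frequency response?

For a rectangular window of length N,
the main lobe width in frequency is 2*f_s/N.
= 2*86000/64 = 5375/2 Hz
This determines the minimum frequency separation for resolving two sinusoids.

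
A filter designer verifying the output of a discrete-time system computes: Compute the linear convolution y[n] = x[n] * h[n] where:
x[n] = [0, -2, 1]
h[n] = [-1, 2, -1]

y[n] = sum_k x[k]*h[n-k]. Output length = len(x) + len(h) - 1 = 3 + 3 - 1 = 5.
y[0] = 0*-1 = 0
y[1] = -2*-1 + 0*2 = 2
y[2] = 1*-1 + -2*2 + 0*-1 = -5
y[3] = 1*2 + -2*-1 = 4
y[4] = 1*-1 = -1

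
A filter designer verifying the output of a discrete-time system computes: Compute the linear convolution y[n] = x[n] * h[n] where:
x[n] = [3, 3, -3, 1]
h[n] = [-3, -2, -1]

y[n] = sum_k x[k]*h[n-k]. Output length = len(x) + len(h) - 1 = 4 + 3 - 1 = 6.
y[0] = 3*-3 = -9
y[1] = 3*-3 + 3*-2 = -15
y[2] = -3*-3 + 3*-2 + 3*-1 = 0
y[3] = 1*-3 + -3*-2 + 3*-1 = 0
y[4] = 1*-2 + -3*-1 = 1
y[5] = 1*-1 = -1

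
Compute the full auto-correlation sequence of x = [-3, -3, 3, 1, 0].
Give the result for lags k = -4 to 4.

r_xx[k] = sum_m x[m]*x[m+k], indexed from 0, for k = -4 to 4:
  r_xx[-4] = x[4]*x[0] = 0
  r_xx[-3] = x[3]*x[0] + x[4]*x[1] = -3
  r_xx[-2] = x[2]*x[0] + x[3]*x[1] + x[4]*x[2] = -12
  r_xx[-1] = x[1]*x[0] + x[2]*x[1] + x[3]*x[2] + x[4]*x[3] = 3
  r_xx[0] = x[0]*x[0] + x[1]*x[1] + x[2]*x[2] + x[3]*x[3] + x[4]*x[4] = 28
  r_xx[1] = x[0]*x[1] + x[1]*x[2] + x[2]*x[3] + x[3]*x[4] = 3
  r_xx[2] = x[0]*x[2] + x[1]*x[3] + x[2]*x[4] = -12
  r_xx[3] = x[0]*x[3] + x[1]*x[4] = -3
  r_xx[4] = x[0]*x[4] = 0
r_xx = [0, -3, -12, 3, 28, 3, -12, -3, 0]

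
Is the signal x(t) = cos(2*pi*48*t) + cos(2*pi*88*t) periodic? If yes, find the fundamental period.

f1 = 48 Hz, f2 = 88 Hz
Period T1 = 1/48, T2 = 1/88
Ratio T1/T2 = 88/48, which is rational.
The signal is periodic with fundamental period T = 1/GCD(48,88) = 1/8 s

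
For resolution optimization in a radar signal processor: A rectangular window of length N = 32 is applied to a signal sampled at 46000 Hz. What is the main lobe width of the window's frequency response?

For a rectangular window of length N,
the main lobe width in frequency is 2*f_s/N.
= 2*46000/32 = 2875 Hz
This determines the minimum frequency separation for resolving two sinusoids.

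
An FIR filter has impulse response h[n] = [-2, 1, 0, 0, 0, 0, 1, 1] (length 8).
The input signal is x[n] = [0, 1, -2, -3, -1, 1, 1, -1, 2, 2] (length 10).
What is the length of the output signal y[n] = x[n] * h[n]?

For linear convolution, the output length is:
len(y) = len(x) + len(h) - 1 = 10 + 8 - 1 = 17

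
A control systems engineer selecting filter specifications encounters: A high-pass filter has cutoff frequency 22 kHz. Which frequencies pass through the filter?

A high-pass filter passes all frequencies above the cutoff frequency 22 kHz and attenuates lower frequencies.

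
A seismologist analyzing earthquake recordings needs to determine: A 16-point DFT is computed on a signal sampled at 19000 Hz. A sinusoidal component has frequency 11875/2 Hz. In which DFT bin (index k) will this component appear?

DFT frequency resolution = f_s/N = 19000/16 = 2375/2 Hz
Bin index k = f_signal / resolution = 11875/2 / 2375/2 = 5
The signal frequency 11875/2 Hz falls in DFT bin k = 5.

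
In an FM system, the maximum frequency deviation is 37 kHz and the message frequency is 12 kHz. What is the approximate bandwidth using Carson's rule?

Carson's rule: BW = 2*(delta_f + f_m)
= 2*(37 + 12) kHz = 98 kHz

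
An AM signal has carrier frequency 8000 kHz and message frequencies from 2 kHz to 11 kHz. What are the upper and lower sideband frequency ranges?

Upper sideband (USB) = fc + [fm_low, fm_high] = 8000 + [2, 11] = [8002, 8011] kHz
Lower sideband (LSB) = fc - [fm_high, fm_low] = 8000 - [11, 2] = [7989, 7998] kHz
Total occupied spectrum: 7989 kHz to 8011 kHz (plus carrier at 8000 kHz)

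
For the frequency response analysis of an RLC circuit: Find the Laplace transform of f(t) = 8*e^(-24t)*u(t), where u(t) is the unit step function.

Standard Laplace transform pair:
e^(-at)*u(t) <-> 1/(s+a)
With a = 24: L{8*e^(-24t)*u(t)} = 8/(s+24), ROC: Re(s) > -24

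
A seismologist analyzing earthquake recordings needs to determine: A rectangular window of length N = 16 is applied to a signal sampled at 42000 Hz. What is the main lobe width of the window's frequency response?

For a rectangular window of length N,
the main lobe width in frequency is 2*f_s/N.
= 2*42000/16 = 5250 Hz
This determines the minimum frequency separation for resolving two sinusoids.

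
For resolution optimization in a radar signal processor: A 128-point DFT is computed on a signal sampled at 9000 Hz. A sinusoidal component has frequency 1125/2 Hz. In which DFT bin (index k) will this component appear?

DFT frequency resolution = f_s/N = 9000/128 = 1125/16 Hz
Bin index k = f_signal / resolution = 1125/2 / 1125/16 = 8
The signal frequency 1125/2 Hz falls in DFT bin k = 8.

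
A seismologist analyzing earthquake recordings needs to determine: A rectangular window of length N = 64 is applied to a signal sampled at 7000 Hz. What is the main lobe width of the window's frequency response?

For a rectangular window of length N,
the main lobe width in frequency is 2*f_s/N.
= 2*7000/64 = 875/4 Hz
This determines the minimum frequency separation for resolving two sinusoids.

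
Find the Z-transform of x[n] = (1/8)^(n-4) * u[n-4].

Time-shifting property: if X(z) = Z{x[n]}, then Z{x[n-d]} = z^(-d) * X(z)
X(z) = z/(z - 1/8) for x[n] = (1/8)^n * u[n]
Z{x[n-4]} = z^(-4) * z/(z - 1/8) = z^(-3)/(z - 1/8)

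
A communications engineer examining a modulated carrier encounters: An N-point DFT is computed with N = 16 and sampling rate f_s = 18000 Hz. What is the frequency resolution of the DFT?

DFT frequency resolution = f_s / N
= 18000 / 16 = 1125 Hz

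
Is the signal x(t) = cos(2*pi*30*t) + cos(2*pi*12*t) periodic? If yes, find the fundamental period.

f1 = 30 Hz, f2 = 12 Hz
Period T1 = 1/30, T2 = 1/12
Ratio T1/T2 = 12/30, which is rational.
The signal is periodic with fundamental period T = 1/GCD(30,12) = 1/6 s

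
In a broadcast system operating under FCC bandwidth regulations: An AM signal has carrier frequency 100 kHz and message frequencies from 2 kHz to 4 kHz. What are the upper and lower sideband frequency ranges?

Upper sideband (USB) = fc + [fm_low, fm_high] = 100 + [2, 4] = [102, 104] kHz
Lower sideband (LSB) = fc - [fm_high, fm_low] = 100 - [4, 2] = [96, 98] kHz
Total occupied spectrum: 96 kHz to 104 kHz (plus carrier at 100 kHz)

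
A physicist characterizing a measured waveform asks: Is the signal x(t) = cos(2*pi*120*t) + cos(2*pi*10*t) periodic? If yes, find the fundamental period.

f1 = 120 Hz, f2 = 10 Hz
Period T1 = 1/120, T2 = 1/10
Ratio T1/T2 = 10/120, which is rational.
The signal is periodic with fundamental period T = 1/GCD(120,10) = 1/10 s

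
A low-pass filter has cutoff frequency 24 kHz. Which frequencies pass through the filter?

A low-pass filter passes all frequencies below the cutoff frequency 24 kHz and attenuates higher frequencies.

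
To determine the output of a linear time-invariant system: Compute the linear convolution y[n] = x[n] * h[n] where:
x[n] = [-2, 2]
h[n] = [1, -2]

y[n] = sum_k x[k]*h[n-k]. Output length = len(x) + len(h) - 1 = 2 + 2 - 1 = 3.
y[0] = -2*1 = -2
y[1] = 2*1 + -2*-2 = 6
y[2] = 2*-2 = -4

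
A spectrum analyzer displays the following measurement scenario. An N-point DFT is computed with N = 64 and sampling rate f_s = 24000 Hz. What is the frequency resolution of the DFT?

DFT frequency resolution = f_s / N
= 24000 / 64 = 375 Hz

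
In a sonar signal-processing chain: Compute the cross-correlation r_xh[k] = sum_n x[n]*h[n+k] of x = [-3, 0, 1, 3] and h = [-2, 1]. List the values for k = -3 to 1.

Both sequences indexed from 0 and zero outside their support.
Lags with overlap: k = -3 to 1.
  r_xh[-3] = x[3]*h[0] = -6
  r_xh[-2] = x[2]*h[0] + x[3]*h[1] = 1
  r_xh[-1] = x[1]*h[0] + x[2]*h[1] = 1
  r_xh[0] = x[0]*h[0] + x[1]*h[1] = 6
  r_xh[1] = x[0]*h[1] = -3
r_xh = [-6, 1, 1, 6, -3] (for k = -3, ..., 1)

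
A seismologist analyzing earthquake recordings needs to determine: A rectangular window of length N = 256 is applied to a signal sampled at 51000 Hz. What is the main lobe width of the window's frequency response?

For a rectangular window of length N,
the main lobe width in frequency is 2*f_s/N.
= 2*51000/256 = 6375/16 Hz
This determines the minimum frequency separation for resolving two sinusoids.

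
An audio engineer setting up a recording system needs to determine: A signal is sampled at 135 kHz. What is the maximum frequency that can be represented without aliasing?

The maximum frequency that can be represented without aliasing
is the Nyquist frequency: f_max = f_s / 2 = 135 kHz / 2 = 135/2 kHz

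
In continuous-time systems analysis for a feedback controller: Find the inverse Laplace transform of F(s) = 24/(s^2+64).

Standard pair: w/(s^2+w^2) <-> sin(wt)*u(t)
Recognize w^2 = 64, so w = 8; numerator 24 = 3*8.
f(t) = 3*sin(8t)*u(t)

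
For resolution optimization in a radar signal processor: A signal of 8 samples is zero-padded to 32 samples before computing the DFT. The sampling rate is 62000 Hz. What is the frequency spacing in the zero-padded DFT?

Original DFT: N = 8, resolution = f_s/N = 62000/8 = 7750 Hz
Zero-padded DFT: N = 32, resolution = f_s/N = 62000/32 = 3875/2 Hz
Zero-padding interpolates the spectrum (finer frequency grid)
but does NOT improve the true spectral resolution (ability to resolve close frequencies).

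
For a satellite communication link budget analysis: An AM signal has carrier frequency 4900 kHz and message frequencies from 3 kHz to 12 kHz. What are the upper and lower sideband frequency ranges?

Upper sideband (USB) = fc + [fm_low, fm_high] = 4900 + [3, 12] = [4903, 4912] kHz
Lower sideband (LSB) = fc - [fm_high, fm_low] = 4900 - [12, 3] = [4888, 4897] kHz
Total occupied spectrum: 4888 kHz to 4912 kHz (plus carrier at 4900 kHz)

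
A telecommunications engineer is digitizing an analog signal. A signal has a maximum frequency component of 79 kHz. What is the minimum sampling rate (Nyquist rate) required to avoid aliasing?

By the Nyquist-Shannon sampling theorem,
the minimum sampling rate (Nyquist rate) must be at least 2 * f_max.
Nyquist rate = 2 * 79 kHz = 158 kHz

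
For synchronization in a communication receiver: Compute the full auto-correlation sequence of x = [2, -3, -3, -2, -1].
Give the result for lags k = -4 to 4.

r_xx[k] = sum_m x[m]*x[m+k], indexed from 0, for k = -4 to 4:
  r_xx[-4] = x[4]*x[0] = -2
  r_xx[-3] = x[3]*x[0] + x[4]*x[1] = -1
  r_xx[-2] = x[2]*x[0] + x[3]*x[1] + x[4]*x[2] = 3
  r_xx[-1] = x[1]*x[0] + x[2]*x[1] + x[3]*x[2] + x[4]*x[3] = 11
  r_xx[0] = x[0]*x[0] + x[1]*x[1] + x[2]*x[2] + x[3]*x[3] + x[4]*x[4] = 27
  r_xx[1] = x[0]*x[1] + x[1]*x[2] + x[2]*x[3] + x[3]*x[4] = 11
  r_xx[2] = x[0]*x[2] + x[1]*x[3] + x[2]*x[4] = 3
  r_xx[3] = x[0]*x[3] + x[1]*x[4] = -1
  r_xx[4] = x[0]*x[4] = -2
r_xx = [-2, -1, 3, 11, 27, 11, 3, -1, -2]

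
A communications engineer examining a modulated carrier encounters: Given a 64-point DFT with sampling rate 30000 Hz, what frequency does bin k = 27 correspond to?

The frequency of DFT bin k is: f_k = k * f_s / N
f_27 = 27 * 30000 / 64 = 50625/4 Hz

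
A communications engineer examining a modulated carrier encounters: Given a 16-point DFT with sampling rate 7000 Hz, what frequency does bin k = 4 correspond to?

The frequency of DFT bin k is: f_k = k * f_s / N
f_4 = 4 * 7000 / 16 = 1750 Hz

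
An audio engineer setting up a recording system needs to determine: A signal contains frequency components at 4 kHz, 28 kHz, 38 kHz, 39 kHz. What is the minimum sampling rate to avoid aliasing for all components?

The highest frequency component is f_max = 39 kHz.
Nyquist rate = 2 * f_max = 2 * 39 kHz = 78 kHz.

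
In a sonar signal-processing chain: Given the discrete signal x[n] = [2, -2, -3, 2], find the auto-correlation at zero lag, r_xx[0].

The auto-correlation at zero lag r_xx[0] equals the signal energy.
r_xx[0] = sum of x[n]^2 = 2^2 + (-2)^2 + (-3)^2 + 2^2
= 4 + 4 + 9 + 4 = 21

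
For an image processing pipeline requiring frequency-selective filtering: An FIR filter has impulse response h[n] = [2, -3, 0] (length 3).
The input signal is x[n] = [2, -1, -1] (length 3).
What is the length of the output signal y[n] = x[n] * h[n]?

For linear convolution, the output length is:
len(y) = len(x) + len(h) - 1 = 3 + 3 - 1 = 5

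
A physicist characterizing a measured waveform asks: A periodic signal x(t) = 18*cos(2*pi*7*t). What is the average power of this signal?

Average power of A*cos(wt) is A^2/2.
P = 18^2 / 2 = 324/2 = 162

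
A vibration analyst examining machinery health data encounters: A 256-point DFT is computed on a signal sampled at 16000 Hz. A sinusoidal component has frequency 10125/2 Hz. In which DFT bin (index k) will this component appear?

DFT frequency resolution = f_s/N = 16000/256 = 125/2 Hz
Bin index k = f_signal / resolution = 10125/2 / 125/2 = 81
The signal frequency 10125/2 Hz falls in DFT bin k = 81.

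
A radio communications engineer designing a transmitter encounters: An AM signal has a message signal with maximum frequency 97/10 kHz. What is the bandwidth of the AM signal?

In AM (double-sideband), the bandwidth is twice the message frequency.
BW = 2 * f_m = 2 * 97/10 kHz = 97/5 kHz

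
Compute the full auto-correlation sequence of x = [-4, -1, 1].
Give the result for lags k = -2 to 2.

r_xx[k] = sum_m x[m]*x[m+k], indexed from 0, for k = -2 to 2:
  r_xx[-2] = x[2]*x[0] = -4
  r_xx[-1] = x[1]*x[0] + x[2]*x[1] = 3
  r_xx[0] = x[0]*x[0] + x[1]*x[1] + x[2]*x[2] = 18
  r_xx[1] = x[0]*x[1] + x[1]*x[2] = 3
  r_xx[2] = x[0]*x[2] = -4
r_xx = [-4, 3, 18, 3, -4]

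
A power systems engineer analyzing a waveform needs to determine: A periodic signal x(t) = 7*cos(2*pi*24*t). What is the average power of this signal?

Average power of A*cos(wt) is A^2/2.
P = 7^2 / 2 = 49/2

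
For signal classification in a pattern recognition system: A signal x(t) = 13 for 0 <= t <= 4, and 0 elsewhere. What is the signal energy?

Energy = integral of |x(t)|^2 dt over the signal duration
= 13^2 * 4 = 169 * 4 = 676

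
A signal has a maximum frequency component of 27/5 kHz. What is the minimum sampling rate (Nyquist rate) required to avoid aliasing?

By the Nyquist-Shannon sampling theorem,
the minimum sampling rate (Nyquist rate) must be at least 2 * f_max.
Nyquist rate = 2 * 27/5 kHz = 54/5 kHz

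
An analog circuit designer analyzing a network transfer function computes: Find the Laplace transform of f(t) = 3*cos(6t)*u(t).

Standard pair: cos(wt)*u(t) <-> s/(s^2+w^2)
With w = 6: L{3*cos(6t)*u(t)} = 3s/(s^2+36)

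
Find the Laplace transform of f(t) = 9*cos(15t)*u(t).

Standard pair: cos(wt)*u(t) <-> s/(s^2+w^2)
With w = 15: L{9*cos(15t)*u(t)} = 9s/(s^2+225)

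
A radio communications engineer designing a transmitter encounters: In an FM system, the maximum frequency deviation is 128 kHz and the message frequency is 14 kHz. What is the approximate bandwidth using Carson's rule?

Carson's rule: BW = 2*(delta_f + f_m)
= 2*(128 + 14) kHz = 284 kHz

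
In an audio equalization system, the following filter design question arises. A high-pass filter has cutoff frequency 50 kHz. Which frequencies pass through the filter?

A high-pass filter passes all frequencies above the cutoff frequency 50 kHz and attenuates lower frequencies.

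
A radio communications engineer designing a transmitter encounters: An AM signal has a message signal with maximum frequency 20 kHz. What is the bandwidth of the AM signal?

In AM (double-sideband), the bandwidth is twice the message frequency.
BW = 2 * f_m = 2 * 20 kHz = 40 kHz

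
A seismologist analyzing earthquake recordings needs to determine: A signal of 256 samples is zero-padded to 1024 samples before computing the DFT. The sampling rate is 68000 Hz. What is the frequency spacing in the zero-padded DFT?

Original DFT: N = 256, resolution = f_s/N = 68000/256 = 2125/8 Hz
Zero-padded DFT: N = 1024, resolution = f_s/N = 68000/1024 = 2125/32 Hz
Zero-padding interpolates the spectrum (finer frequency grid)
but does NOT improve the true spectral resolution (ability to resolve close frequencies).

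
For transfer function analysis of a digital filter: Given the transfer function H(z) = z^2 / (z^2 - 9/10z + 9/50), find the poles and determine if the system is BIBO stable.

Poles are roots of the denominator: z^2 - 9/10z + 9/50 = 0.
Quadratic formula: z = [-(-9/10) +/- sqrt((-9/10)^2 - 4*(9/50))] / 2
Discriminant = 81/100 - 18/25 = 9/100; sqrt = 3/10.
z = (9/10 +/- 3/10) / 2 => z = 3/5 or z = 3/10.
|p1| = 3/5, |p2| = 3/10.
For BIBO stability, all poles must lie inside the unit circle (|p| < 1).
System is STABLE since both |p| < 1.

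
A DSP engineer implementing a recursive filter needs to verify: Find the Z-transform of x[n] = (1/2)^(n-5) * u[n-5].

Time-shifting property: if X(z) = Z{x[n]}, then Z{x[n-d]} = z^(-d) * X(z)
X(z) = z/(z - 1/2) for x[n] = (1/2)^n * u[n]
Z{x[n-5]} = z^(-5) * z/(z - 1/2) = z^(-4)/(z - 1/2)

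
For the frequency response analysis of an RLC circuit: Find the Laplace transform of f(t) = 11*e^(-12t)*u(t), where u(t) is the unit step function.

Standard Laplace transform pair:
e^(-at)*u(t) <-> 1/(s+a)
With a = 12: L{11*e^(-12t)*u(t)} = 11/(s+12), ROC: Re(s) > -12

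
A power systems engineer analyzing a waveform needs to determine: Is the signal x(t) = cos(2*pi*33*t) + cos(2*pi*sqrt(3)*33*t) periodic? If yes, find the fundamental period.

f1 = 33 Hz, f2 = 33*sqrt(3) Hz
Ratio f2/f1 = sqrt(3), which is irrational.
Since the frequency ratio is irrational, no common period exists.
The signal is not periodic.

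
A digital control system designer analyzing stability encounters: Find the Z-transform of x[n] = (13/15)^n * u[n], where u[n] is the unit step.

The Z-transform of a^n * u[n] is z/(z-a) for |z| > |a|.
Here a = 13/15, so X(z) = z/(z - (13/15)) = 15z/(15z - 13)
ROC: |z| > 13/15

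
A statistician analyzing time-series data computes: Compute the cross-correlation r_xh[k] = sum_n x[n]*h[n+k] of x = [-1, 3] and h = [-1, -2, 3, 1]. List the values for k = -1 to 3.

Both sequences indexed from 0 and zero outside their support.
Lags with overlap: k = -1 to 3.
  r_xh[-1] = x[1]*h[0] = -3
  r_xh[0] = x[0]*h[0] + x[1]*h[1] = -5
  r_xh[1] = x[0]*h[1] + x[1]*h[2] = 11
  r_xh[2] = x[0]*h[2] + x[1]*h[3] = 0
  r_xh[3] = x[0]*h[3] = -1
r_xh = [-3, -5, 11, 0, -1] (for k = -1, ..., 3)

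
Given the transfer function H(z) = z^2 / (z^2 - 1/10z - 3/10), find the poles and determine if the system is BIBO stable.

Poles are roots of the denominator: z^2 - 1/10z - 3/10 = 0.
Quadratic formula: z = [-(-1/10) +/- sqrt((-1/10)^2 - 4*(-3/10))] / 2
Discriminant = 1/100 + 6/5 = 121/100; sqrt = 11/10.
z = (1/10 +/- 11/10) / 2 => z = 3/5 or z = -1/2.
|p1| = 3/5, |p2| = 1/2.
For BIBO stability, all poles must lie inside the unit circle (|p| < 1).
System is STABLE since both |p| < 1.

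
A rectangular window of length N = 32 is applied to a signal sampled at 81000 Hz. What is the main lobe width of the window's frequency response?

For a rectangular window of length N,
the main lobe width in frequency is 2*f_s/N.
= 2*81000/32 = 10125/2 Hz
This determines the minimum frequency separation for resolving two sinusoids.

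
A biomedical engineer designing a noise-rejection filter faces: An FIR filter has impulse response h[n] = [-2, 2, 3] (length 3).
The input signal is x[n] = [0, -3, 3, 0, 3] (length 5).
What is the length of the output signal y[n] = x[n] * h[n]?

For linear convolution, the output length is:
len(y) = len(x) + len(h) - 1 = 5 + 3 - 1 = 7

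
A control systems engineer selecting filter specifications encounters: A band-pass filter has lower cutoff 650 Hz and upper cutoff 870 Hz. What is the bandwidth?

Bandwidth = f_high - f_low
= 870 Hz - 650 Hz = 220 Hz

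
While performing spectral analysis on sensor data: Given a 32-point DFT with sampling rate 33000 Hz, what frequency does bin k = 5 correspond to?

The frequency of DFT bin k is: f_k = k * f_s / N
f_5 = 5 * 33000 / 32 = 20625/4 Hz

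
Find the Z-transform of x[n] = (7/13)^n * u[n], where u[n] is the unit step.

The Z-transform of a^n * u[n] is z/(z-a) for |z| > |a|.
Here a = 7/13, so X(z) = z/(z - (7/13)) = 13z/(13z - 7)
ROC: |z| > 7/13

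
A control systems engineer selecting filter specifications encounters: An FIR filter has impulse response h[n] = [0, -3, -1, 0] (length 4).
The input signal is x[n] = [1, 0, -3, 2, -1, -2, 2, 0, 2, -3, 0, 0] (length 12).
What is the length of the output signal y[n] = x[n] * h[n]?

For linear convolution, the output length is:
len(y) = len(x) + len(h) - 1 = 12 + 4 - 1 = 15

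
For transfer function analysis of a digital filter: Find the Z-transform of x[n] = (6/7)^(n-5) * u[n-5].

Time-shifting property: if X(z) = Z{x[n]}, then Z{x[n-d]} = z^(-d) * X(z)
X(z) = z/(z - 6/7) for x[n] = (6/7)^n * u[n]
Z{x[n-5]} = z^(-5) * z/(z - 6/7) = z^(-4)/(z - 6/7)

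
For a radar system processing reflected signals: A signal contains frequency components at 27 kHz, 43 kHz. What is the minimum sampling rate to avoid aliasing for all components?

The highest frequency component is f_max = 43 kHz.
Nyquist rate = 2 * f_max = 2 * 43 kHz = 86 kHz.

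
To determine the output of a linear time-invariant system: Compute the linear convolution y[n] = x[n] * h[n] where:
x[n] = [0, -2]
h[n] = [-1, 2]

y[n] = sum_k x[k]*h[n-k]. Output length = len(x) + len(h) - 1 = 2 + 2 - 1 = 3.
y[0] = 0*-1 = 0
y[1] = -2*-1 + 0*2 = 2
y[2] = -2*2 = -4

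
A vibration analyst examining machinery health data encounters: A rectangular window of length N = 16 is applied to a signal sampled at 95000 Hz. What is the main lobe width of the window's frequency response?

For a rectangular window of length N,
the main lobe width in frequency is 2*f_s/N.
= 2*95000/16 = 11875 Hz
This determines the minimum frequency separation for resolving two sinusoids.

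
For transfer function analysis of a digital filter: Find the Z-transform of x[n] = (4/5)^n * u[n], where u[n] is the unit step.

The Z-transform of a^n * u[n] is z/(z-a) for |z| > |a|.
Here a = 4/5, so X(z) = z/(z - (4/5)) = 5z/(5z - 4)
ROC: |z| > 4/5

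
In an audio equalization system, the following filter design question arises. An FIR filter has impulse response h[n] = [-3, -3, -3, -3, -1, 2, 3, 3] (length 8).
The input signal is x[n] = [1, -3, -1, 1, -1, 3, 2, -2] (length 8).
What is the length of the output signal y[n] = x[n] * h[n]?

For linear convolution, the output length is:
len(y) = len(x) + len(h) - 1 = 8 + 8 - 1 = 15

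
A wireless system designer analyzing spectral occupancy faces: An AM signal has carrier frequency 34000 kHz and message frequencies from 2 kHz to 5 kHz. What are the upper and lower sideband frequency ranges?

Upper sideband (USB) = fc + [fm_low, fm_high] = 34000 + [2, 5] = [34002, 34005] kHz
Lower sideband (LSB) = fc - [fm_high, fm_low] = 34000 - [5, 2] = [33995, 33998] kHz
Total occupied spectrum: 33995 kHz to 34005 kHz (plus carrier at 34000 kHz)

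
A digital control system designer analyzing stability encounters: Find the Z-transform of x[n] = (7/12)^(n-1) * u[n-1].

Time-shifting property: if X(z) = Z{x[n]}, then Z{x[n-d]} = z^(-d) * X(z)
X(z) = z/(z - 7/12) for x[n] = (7/12)^n * u[n]
Z{x[n-1]} = z^(-1) * z/(z - 7/12) = 1/(z - 7/12)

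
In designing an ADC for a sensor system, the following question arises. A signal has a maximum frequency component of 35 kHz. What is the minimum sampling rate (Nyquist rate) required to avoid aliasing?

By the Nyquist-Shannon sampling theorem,
the minimum sampling rate (Nyquist rate) must be at least 2 * f_max.
Nyquist rate = 2 * 35 kHz = 70 kHz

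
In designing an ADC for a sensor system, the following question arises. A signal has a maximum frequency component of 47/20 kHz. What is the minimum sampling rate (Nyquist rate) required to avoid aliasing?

By the Nyquist-Shannon sampling theorem,
the minimum sampling rate (Nyquist rate) must be at least 2 * f_max.
Nyquist rate = 2 * 47/20 kHz = 47/10 kHz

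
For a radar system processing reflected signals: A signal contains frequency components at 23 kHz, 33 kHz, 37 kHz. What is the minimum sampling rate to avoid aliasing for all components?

The highest frequency component is f_max = 37 kHz.
Nyquist rate = 2 * f_max = 2 * 37 kHz = 74 kHz.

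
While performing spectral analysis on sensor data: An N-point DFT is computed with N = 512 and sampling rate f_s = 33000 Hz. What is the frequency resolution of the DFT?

DFT frequency resolution = f_s / N
= 33000 / 512 = 4125/64 Hz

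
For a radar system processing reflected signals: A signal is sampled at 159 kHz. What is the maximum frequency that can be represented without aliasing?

The maximum frequency that can be represented without aliasing
is the Nyquist frequency: f_max = f_s / 2 = 159 kHz / 2 = 159/2 kHz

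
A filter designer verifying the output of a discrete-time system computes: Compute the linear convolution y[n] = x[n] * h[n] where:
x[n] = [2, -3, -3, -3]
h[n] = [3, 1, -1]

y[n] = sum_k x[k]*h[n-k]. Output length = len(x) + len(h) - 1 = 4 + 3 - 1 = 6.
y[0] = 2*3 = 6
y[1] = -3*3 + 2*1 = -7
y[2] = -3*3 + -3*1 + 2*-1 = -14
y[3] = -3*3 + -3*1 + -3*-1 = -9
y[4] = -3*1 + -3*-1 = 0
y[5] = -3*-1 = 3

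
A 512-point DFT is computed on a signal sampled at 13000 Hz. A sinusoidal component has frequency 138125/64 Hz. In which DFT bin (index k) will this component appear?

DFT frequency resolution = f_s/N = 13000/512 = 1625/64 Hz
Bin index k = f_signal / resolution = 138125/64 / 1625/64 = 85
The signal frequency 138125/64 Hz falls in DFT bin k = 85.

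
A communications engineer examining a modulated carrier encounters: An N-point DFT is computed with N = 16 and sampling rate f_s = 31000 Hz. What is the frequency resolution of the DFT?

DFT frequency resolution = f_s / N
= 31000 / 16 = 3875/2 Hz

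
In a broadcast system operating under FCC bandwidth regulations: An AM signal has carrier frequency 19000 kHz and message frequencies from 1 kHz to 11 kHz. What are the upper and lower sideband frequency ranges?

Upper sideband (USB) = fc + [fm_low, fm_high] = 19000 + [1, 11] = [19001, 19011] kHz
Lower sideband (LSB) = fc - [fm_high, fm_low] = 19000 - [11, 1] = [18989, 18999] kHz
Total occupied spectrum: 18989 kHz to 19011 kHz (plus carrier at 19000 kHz)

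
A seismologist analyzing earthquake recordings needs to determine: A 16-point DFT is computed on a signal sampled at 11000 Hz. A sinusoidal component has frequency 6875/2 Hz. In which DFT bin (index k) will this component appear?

DFT frequency resolution = f_s/N = 11000/16 = 1375/2 Hz
Bin index k = f_signal / resolution = 6875/2 / 1375/2 = 5
The signal frequency 6875/2 Hz falls in DFT bin k = 5.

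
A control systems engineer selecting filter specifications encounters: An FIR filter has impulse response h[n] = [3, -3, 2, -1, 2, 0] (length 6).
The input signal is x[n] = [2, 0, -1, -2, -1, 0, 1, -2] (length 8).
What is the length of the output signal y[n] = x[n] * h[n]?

For linear convolution, the output length is:
len(y) = len(x) + len(h) - 1 = 8 + 6 - 1 = 13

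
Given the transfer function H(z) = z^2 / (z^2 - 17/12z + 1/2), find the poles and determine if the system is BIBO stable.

Poles are roots of the denominator: z^2 - 17/12z + 1/2 = 0.
Quadratic formula: z = [-(-17/12) +/- sqrt((-17/12)^2 - 4*(1/2))] / 2
Discriminant = 289/144 - 2 = 1/144; sqrt = 1/12.
z = (17/12 +/- 1/12) / 2 => z = 3/4 or z = 2/3.
|p1| = 2/3, |p2| = 3/4.
For BIBO stability, all poles must lie inside the unit circle (|p| < 1).
System is STABLE since both |p| < 1.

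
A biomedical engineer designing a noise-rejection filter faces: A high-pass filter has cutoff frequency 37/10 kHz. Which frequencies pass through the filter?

A high-pass filter passes all frequencies above the cutoff frequency 37/10 kHz and attenuates lower frequencies.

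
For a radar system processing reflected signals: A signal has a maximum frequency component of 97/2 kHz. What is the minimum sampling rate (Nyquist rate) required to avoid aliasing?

By the Nyquist-Shannon sampling theorem,
the minimum sampling rate (Nyquist rate) must be at least 2 * f_max.
Nyquist rate = 2 * 97/2 kHz = 97 kHz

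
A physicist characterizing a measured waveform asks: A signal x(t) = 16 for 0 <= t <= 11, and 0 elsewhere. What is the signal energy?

Energy = integral of |x(t)|^2 dt over the signal duration
= 16^2 * 11 = 256 * 11 = 2816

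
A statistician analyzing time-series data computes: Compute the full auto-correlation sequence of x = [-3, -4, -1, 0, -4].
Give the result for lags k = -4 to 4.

r_xx[k] = sum_m x[m]*x[m+k], indexed from 0, for k = -4 to 4:
  r_xx[-4] = x[4]*x[0] = 12
  r_xx[-3] = x[3]*x[0] + x[4]*x[1] = 16
  r_xx[-2] = x[2]*x[0] + x[3]*x[1] + x[4]*x[2] = 7
  r_xx[-1] = x[1]*x[0] + x[2]*x[1] + x[3]*x[2] + x[4]*x[3] = 16
  r_xx[0] = x[0]*x[0] + x[1]*x[1] + x[2]*x[2] + x[3]*x[3] + x[4]*x[4] = 42
  r_xx[1] = x[0]*x[1] + x[1]*x[2] + x[2]*x[3] + x[3]*x[4] = 16
  r_xx[2] = x[0]*x[2] + x[1]*x[3] + x[2]*x[4] = 7
  r_xx[3] = x[0]*x[3] + x[1]*x[4] = 16
  r_xx[4] = x[0]*x[4] = 12
r_xx = [12, 16, 7, 16, 42, 16, 7, 16, 12]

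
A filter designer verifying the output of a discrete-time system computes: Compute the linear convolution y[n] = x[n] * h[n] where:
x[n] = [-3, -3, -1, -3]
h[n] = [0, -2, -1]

y[n] = sum_k x[k]*h[n-k]. Output length = len(x) + len(h) - 1 = 4 + 3 - 1 = 6.
y[0] = -3*0 = 0
y[1] = -3*0 + -3*-2 = 6
y[2] = -1*0 + -3*-2 + -3*-1 = 9
y[3] = -3*0 + -1*-2 + -3*-1 = 5
y[4] = -3*-2 + -1*-1 = 7
y[5] = -3*-1 = 3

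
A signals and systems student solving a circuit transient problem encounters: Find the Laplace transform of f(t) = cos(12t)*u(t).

Standard pair: cos(wt)*u(t) <-> s/(s^2+w^2)
With w = 12: L{cos(12t)*u(t)} = s/(s^2+144)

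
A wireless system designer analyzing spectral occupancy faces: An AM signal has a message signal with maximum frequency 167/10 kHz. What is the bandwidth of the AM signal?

In AM (double-sideband), the bandwidth is twice the message frequency.
BW = 2 * f_m = 2 * 167/10 kHz = 167/5 kHz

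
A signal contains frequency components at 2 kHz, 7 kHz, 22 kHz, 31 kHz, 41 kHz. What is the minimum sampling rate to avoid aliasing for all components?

The highest frequency component is f_max = 41 kHz.
Nyquist rate = 2 * f_max = 2 * 41 kHz = 82 kHz.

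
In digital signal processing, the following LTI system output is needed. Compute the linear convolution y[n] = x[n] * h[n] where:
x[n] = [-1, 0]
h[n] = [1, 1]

y[n] = sum_k x[k]*h[n-k]. Output length = len(x) + len(h) - 1 = 2 + 2 - 1 = 3.
y[0] = -1*1 = -1
y[1] = 0*1 + -1*1 = -1
y[2] = 0*1 = 0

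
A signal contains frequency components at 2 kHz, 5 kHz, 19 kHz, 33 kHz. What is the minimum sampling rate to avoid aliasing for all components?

The highest frequency component is f_max = 33 kHz.
Nyquist rate = 2 * f_max = 2 * 33 kHz = 66 kHz.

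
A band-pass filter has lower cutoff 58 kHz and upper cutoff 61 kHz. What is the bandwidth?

Bandwidth = f_high - f_low
= 61 kHz - 58 kHz = 3 kHz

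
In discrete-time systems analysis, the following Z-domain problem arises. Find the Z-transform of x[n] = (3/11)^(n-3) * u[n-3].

Time-shifting property: if X(z) = Z{x[n]}, then Z{x[n-d]} = z^(-d) * X(z)
X(z) = z/(z - 3/11) for x[n] = (3/11)^n * u[n]
Z{x[n-3]} = z^(-3) * z/(z - 3/11) = z^(-2)/(z - 3/11)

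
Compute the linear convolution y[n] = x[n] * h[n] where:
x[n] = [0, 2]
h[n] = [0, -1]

y[n] = sum_k x[k]*h[n-k]. Output length = len(x) + len(h) - 1 = 2 + 2 - 1 = 3.
y[0] = 0*0 = 0
y[1] = 2*0 + 0*-1 = 0
y[2] = 2*-1 = -2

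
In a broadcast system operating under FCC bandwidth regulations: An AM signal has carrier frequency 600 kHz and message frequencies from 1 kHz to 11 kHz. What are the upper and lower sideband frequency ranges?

Upper sideband (USB) = fc + [fm_low, fm_high] = 600 + [1, 11] = [601, 611] kHz
Lower sideband (LSB) = fc - [fm_high, fm_low] = 600 - [11, 1] = [589, 599] kHz
Total occupied spectrum: 589 kHz to 611 kHz (plus carrier at 600 kHz)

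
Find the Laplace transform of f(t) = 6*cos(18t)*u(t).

Standard pair: cos(wt)*u(t) <-> s/(s^2+w^2)
With w = 18: L{6*cos(18t)*u(t)} = 6s/(s^2+324)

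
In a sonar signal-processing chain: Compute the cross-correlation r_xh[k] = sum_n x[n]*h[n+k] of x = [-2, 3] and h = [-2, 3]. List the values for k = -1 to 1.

Both sequences indexed from 0 and zero outside their support.
Lags with overlap: k = -1 to 1.
  r_xh[-1] = x[1]*h[0] = -6
  r_xh[0] = x[0]*h[0] + x[1]*h[1] = 13
  r_xh[1] = x[0]*h[1] = -6
r_xh = [-6, 13, -6] (for k = -1, ..., 1)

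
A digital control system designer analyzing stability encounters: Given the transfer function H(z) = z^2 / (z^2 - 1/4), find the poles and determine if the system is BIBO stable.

Poles are roots of the denominator: z^2 - 1/4 = 0.
Quadratic formula: z = [-(0) +/- sqrt((0)^2 - 4*(-1/4))] / 2
Discriminant = 0 + 1 = 1; sqrt = 1.
z = (0 +/- 1) / 2 => z = 1/2 or z = -1/2.
|p1| = 1/2, |p2| = 1/2.
For BIBO stability, all poles must lie inside the unit circle (|p| < 1).
System is STABLE since both |p| < 1.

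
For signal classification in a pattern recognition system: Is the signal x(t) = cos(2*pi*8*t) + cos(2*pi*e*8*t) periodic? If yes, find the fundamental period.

f1 = 8 Hz, f2 = 8*e Hz
Ratio f2/f1 = e, which is irrational.
Since the frequency ratio is irrational, no common period exists.
The signal is not periodic.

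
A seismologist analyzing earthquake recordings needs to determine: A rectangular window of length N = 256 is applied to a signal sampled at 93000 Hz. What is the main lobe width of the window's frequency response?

For a rectangular window of length N,
the main lobe width in frequency is 2*f_s/N.
= 2*93000/256 = 11625/16 Hz
This determines the minimum frequency separation for resolving two sinusoids.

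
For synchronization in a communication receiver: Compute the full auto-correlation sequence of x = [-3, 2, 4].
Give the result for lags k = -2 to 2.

r_xx[k] = sum_m x[m]*x[m+k], indexed from 0, for k = -2 to 2:
  r_xx[-2] = x[2]*x[0] = -12
  r_xx[-1] = x[1]*x[0] + x[2]*x[1] = 2
  r_xx[0] = x[0]*x[0] + x[1]*x[1] + x[2]*x[2] = 29
  r_xx[1] = x[0]*x[1] + x[1]*x[2] = 2
  r_xx[2] = x[0]*x[2] = -12
r_xx = [-12, 2, 29, 2, -12]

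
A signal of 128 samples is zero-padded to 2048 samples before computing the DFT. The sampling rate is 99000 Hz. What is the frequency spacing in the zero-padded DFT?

Original DFT: N = 128, resolution = f_s/N = 99000/128 = 12375/16 Hz
Zero-padded DFT: N = 2048, resolution = f_s/N = 99000/2048 = 12375/256 Hz
Zero-padding interpolates the spectrum (finer frequency grid)
but does NOT improve the true spectral resolution (ability to resolve close frequencies).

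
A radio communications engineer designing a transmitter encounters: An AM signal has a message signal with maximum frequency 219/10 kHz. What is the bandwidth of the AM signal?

In AM (double-sideband), the bandwidth is twice the message frequency.
BW = 2 * f_m = 2 * 219/10 kHz = 219/5 kHz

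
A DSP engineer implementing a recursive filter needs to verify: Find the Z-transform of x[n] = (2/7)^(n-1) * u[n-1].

Time-shifting property: if X(z) = Z{x[n]}, then Z{x[n-d]} = z^(-d) * X(z)
X(z) = z/(z - 2/7) for x[n] = (2/7)^n * u[n]
Z{x[n-1]} = z^(-1) * z/(z - 2/7) = 1/(z - 2/7)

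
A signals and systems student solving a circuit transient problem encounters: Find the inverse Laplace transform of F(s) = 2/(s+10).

Standard pair: k/(s+a) <-> k*e^(-at)*u(t)
With k=2, a=10: f(t) = 2*e^(-10t)*u(t)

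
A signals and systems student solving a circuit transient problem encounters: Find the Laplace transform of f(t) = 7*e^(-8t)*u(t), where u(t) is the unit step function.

Standard Laplace transform pair:
e^(-at)*u(t) <-> 1/(s+a)
With a = 8: L{7*e^(-8t)*u(t)} = 7/(s+8), ROC: Re(s) > -8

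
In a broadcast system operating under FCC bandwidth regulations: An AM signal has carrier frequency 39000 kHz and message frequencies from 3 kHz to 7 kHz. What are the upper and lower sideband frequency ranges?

Upper sideband (USB) = fc + [fm_low, fm_high] = 39000 + [3, 7] = [39003, 39007] kHz
Lower sideband (LSB) = fc - [fm_high, fm_low] = 39000 - [7, 3] = [38993, 38997] kHz
Total occupied spectrum: 38993 kHz to 39007 kHz (plus carrier at 39000 kHz)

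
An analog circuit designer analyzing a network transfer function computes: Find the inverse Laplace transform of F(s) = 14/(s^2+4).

Standard pair: w/(s^2+w^2) <-> sin(wt)*u(t)
Recognize w^2 = 4, so w = 2; numerator 14 = 7*2.
f(t) = 7*sin(2t)*u(t)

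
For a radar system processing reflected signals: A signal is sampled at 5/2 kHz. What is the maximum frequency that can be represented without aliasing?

The maximum frequency that can be represented without aliasing
is the Nyquist frequency: f_max = f_s / 2 = 5/2 kHz / 2 = 5/4 kHz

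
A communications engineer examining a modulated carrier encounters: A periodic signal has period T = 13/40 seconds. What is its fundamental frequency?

The fundamental frequency is the reciprocal of the period.
f = 1/T = 1/(13/40) = 40/13 Hz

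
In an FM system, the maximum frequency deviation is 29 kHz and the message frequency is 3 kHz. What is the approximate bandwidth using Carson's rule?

Carson's rule: BW = 2*(delta_f + f_m)
= 2*(29 + 3) kHz = 64 kHz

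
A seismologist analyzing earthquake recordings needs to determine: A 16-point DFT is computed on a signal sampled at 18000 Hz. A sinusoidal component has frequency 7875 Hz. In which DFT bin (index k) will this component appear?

DFT frequency resolution = f_s/N = 18000/16 = 1125 Hz
Bin index k = f_signal / resolution = 7875 / 1125 = 7
The signal frequency 7875 Hz falls in DFT bin k = 7.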